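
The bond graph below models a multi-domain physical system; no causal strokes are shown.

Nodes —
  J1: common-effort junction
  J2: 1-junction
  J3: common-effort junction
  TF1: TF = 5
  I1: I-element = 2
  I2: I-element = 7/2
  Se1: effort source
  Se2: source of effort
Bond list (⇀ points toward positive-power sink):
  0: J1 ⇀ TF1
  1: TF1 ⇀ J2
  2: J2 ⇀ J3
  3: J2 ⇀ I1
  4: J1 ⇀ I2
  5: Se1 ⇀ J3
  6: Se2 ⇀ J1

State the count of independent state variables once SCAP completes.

2  (I1, I2 all integral)

bond 5 →J3  (Se1: effort source, stroke at far end)
bond 6 →J1  (source Se2 imposes e)
bond 0 →TF1  (J1 effort already set via bond 6)
bond 4 →I2  (0-jn J1 has e-setter on 6)
bond 2 →J2  (0-jn J3 has e-setter on 5)
bond 1 →J2  (TF1: transformer flips bond 0)
bond 3 →I1  (only one flow-in slot at J2)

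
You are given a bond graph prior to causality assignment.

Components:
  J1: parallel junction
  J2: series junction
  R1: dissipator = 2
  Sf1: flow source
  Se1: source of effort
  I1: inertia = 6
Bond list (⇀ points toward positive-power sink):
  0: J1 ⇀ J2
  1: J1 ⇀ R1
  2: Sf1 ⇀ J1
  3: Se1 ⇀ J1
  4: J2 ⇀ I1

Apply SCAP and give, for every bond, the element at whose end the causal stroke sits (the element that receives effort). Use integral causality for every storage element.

bond 0 stroke at J2
bond 1 stroke at R1
bond 2 stroke at Sf1
bond 3 stroke at J1
bond 4 stroke at I1

bond 2 stroke at Sf1  (Sf1: flow source, stroke at near end)
bond 3 stroke at J1  (Se1 (Se) sets effort on bond)
bond 0 stroke at J2  (J1: bond 3 brought effort, rest push out)
bond 1 stroke at R1  (common-e at J1 fixed by 3)
bond 4 stroke at I1  (J2 needs exactly one f-in)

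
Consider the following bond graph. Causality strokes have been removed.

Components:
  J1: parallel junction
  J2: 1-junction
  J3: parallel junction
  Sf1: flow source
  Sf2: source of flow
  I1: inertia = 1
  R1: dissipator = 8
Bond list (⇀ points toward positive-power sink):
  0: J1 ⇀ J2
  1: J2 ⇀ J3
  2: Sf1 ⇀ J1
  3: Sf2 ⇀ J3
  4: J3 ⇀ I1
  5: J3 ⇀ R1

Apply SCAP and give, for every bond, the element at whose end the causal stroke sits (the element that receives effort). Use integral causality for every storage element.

#2 |Sf1  (source Sf1 imposes f)
#3 |Sf2  (Sf2 (Sf) sets flow on bond)
#0 |J1  (only one effort-in slot at J1)
#1 |J2  (J2: bond 0 brought flow, rest push out)
#4 |I1  (I1 integral (f out))
#5 |J3  (J3 needs exactly one e-in)

bond 0 |J1
bond 1 |J2
bond 2 |Sf1
bond 3 |Sf2
bond 4 |I1
bond 5 |J3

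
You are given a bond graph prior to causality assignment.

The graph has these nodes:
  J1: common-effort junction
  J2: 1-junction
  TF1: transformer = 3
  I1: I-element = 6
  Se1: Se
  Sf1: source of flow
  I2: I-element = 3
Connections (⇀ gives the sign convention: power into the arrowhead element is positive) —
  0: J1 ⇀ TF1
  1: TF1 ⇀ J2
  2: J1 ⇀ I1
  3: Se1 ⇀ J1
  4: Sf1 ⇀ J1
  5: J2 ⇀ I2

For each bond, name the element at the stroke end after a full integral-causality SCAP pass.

β3 stroke at J1  (Se1: effort source, stroke at far end)
β4 stroke at Sf1  (Sf1 (Sf) sets flow on bond)
β0 stroke at TF1  (J1 effort already set via bond 3)
β2 stroke at I1  (0-jn J1 has e-setter on 3)
β1 stroke at J2  (TF1 one-in-one-out from 0)
β5 stroke at I2  (J2 needs exactly one f-in)

#0 |TF1
#1 |J2
#2 |I1
#3 |J1
#4 |Sf1
#5 |I2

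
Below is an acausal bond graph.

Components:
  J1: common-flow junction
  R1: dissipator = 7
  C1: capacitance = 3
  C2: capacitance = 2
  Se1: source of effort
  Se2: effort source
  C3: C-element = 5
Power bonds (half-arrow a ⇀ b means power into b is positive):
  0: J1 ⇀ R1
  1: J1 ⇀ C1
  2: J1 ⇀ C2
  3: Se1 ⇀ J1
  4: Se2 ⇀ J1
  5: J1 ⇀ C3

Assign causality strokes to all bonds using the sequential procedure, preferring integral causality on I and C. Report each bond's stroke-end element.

bond 3 →J1  (Se1: effort source, stroke at far end)
bond 4 →J1  (Se2 (Se) sets effort on bond)
bond 1 →J1  (C1: C, integral causality)
bond 2 →J1  (C2: C, integral causality)
bond 5 →J1  (C3: C, integral causality)
bond 0 →R1  (J1 needs exactly one f-in)

#0 |R1
#1 |J1
#2 |J1
#3 |J1
#4 |J1
#5 |J1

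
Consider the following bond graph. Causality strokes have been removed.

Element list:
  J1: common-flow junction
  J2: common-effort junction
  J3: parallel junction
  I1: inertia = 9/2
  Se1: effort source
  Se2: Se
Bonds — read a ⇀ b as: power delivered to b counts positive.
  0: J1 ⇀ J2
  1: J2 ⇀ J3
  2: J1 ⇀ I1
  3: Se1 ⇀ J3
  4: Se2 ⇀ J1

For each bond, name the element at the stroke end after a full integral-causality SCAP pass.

β0 stroke at J1
β1 stroke at J2
β2 stroke at I1
β3 stroke at J3
β4 stroke at J1

b3 |J3  (Se1 (Se) sets effort on bond)
b4 |J1  (Se2 (Se) sets effort on bond)
b1 |J2  (0-jn J3 has e-setter on 3)
b0 |J1  (J2 effort already set via bond 1)
b2 |I1  (J1: last free bond brings flow in)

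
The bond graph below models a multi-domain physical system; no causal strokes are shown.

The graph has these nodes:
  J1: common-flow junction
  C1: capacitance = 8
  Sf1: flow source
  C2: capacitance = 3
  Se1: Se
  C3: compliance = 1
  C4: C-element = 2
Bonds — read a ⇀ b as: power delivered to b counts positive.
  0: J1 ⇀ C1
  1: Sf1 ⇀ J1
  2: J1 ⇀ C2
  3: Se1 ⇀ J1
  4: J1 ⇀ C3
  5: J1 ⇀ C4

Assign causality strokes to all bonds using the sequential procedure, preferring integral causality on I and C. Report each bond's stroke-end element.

b1 →Sf1  (Sf1 fixes flow; stroke at Sf1)
b3 →J1  (source Se1 imposes e)
b0 →J1  (common-f at J1 fixed by 1)
b2 →J1  (J1 flow already set via bond 1)
b4 →J1  (common-f at J1 fixed by 1)
b5 →J1  (1-jn J1 has f-setter on 1)

β0 →J1
β1 →Sf1
β2 →J1
β3 →J1
β4 →J1
β5 →J1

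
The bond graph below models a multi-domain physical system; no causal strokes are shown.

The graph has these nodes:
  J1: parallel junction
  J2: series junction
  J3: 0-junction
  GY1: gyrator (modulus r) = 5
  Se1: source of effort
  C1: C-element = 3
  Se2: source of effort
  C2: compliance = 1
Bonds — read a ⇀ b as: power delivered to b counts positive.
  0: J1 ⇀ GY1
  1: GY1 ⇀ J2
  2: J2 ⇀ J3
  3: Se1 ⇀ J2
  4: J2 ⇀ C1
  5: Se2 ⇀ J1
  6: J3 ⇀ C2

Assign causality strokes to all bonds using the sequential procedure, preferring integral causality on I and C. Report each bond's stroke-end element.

#0 →GY1
#1 →GY1
#2 →J2
#3 →J2
#4 →J2
#5 →J1
#6 →J3

b3 stroke→J2  (source Se1 imposes e)
b5 stroke→J1  (Se2: effort source, stroke at far end)
b0 stroke→GY1  (0-jn J1 has e-setter on 5)
b1 stroke→GY1  (GY GY1: same side as bond 0)
b2 stroke→J2  (J2 flow already set via bond 1)
b4 stroke→J2  (J2 flow already set via bond 1)
b6 stroke→J3  (J3: last free bond brings effort in)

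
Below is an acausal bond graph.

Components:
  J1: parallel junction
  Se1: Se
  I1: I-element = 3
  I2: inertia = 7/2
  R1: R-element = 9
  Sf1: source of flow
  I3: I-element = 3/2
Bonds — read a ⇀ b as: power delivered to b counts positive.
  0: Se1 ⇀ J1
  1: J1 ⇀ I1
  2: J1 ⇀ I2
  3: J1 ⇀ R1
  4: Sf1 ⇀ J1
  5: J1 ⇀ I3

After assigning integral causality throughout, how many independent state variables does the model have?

3  (I1, I2, I3 all integral)

#0 stroke→J1  (source Se1 imposes e)
#4 stroke→Sf1  (Sf1: flow source, stroke at near end)
#1 stroke→I1  (J1: bond 0 brought effort, rest push out)
#2 stroke→I2  (J1 effort already set via bond 0)
#3 stroke→R1  (common-e at J1 fixed by 0)
#5 stroke→I3  (J1: bond 0 brought effort, rest push out)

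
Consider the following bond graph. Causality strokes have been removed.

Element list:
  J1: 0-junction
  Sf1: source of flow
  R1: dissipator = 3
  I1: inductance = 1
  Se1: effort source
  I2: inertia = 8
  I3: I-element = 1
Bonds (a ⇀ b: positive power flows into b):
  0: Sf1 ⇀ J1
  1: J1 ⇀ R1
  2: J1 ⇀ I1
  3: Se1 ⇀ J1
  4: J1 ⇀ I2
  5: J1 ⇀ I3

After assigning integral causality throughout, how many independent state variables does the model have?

3  (I1, I2, I3 all integral)

b0 stroke→Sf1  (Sf1 fixes flow; stroke at Sf1)
b3 stroke→J1  (Se1: effort source, stroke at far end)
b1 stroke→R1  (0-jn J1 has e-setter on 3)
b2 stroke→I1  (common-e at J1 fixed by 3)
b4 stroke→I2  (J1 effort already set via bond 3)
b5 stroke→I3  (0-jn J1 has e-setter on 3)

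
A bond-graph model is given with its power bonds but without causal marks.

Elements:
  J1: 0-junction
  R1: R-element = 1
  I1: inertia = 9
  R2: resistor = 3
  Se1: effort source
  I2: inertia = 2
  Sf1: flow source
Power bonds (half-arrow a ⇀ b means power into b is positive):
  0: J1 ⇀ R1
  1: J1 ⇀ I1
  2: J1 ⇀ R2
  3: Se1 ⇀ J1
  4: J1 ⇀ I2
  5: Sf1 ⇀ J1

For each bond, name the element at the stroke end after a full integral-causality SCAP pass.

#0 stroke→R1
#1 stroke→I1
#2 stroke→R2
#3 stroke→J1
#4 stroke→I2
#5 stroke→Sf1

#3 →J1  (Se1 (Se) sets effort on bond)
#5 →Sf1  (Sf1: flow source, stroke at near end)
#0 →R1  (J1 effort already set via bond 3)
#1 →I1  (J1 effort already set via bond 3)
#2 →R2  (0-jn J1 has e-setter on 3)
#4 →I2  (J1: bond 3 brought effort, rest push out)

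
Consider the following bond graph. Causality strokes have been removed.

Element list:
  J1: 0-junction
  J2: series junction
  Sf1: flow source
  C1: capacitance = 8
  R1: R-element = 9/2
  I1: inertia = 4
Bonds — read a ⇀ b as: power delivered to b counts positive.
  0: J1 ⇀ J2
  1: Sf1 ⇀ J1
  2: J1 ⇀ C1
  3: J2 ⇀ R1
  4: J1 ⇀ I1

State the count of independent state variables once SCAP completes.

2  (C1, I1 all integral)

β1 stroke at Sf1  (Sf1 fixes flow; stroke at Sf1)
β2 stroke at J1  (C1 outputs effort q/C1)
β0 stroke at J2  (0-jn J1 has e-setter on 2)
β4 stroke at I1  (0-jn J1 has e-setter on 2)
β3 stroke at R1  (J2 needs exactly one f-in)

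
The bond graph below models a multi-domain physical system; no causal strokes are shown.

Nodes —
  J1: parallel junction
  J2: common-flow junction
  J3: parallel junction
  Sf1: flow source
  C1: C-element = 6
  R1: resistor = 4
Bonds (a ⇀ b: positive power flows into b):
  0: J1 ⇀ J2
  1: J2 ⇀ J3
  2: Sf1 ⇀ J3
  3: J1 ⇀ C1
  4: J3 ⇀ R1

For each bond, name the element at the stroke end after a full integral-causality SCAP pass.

#0 |J2
#1 |J3
#2 |Sf1
#3 |J1
#4 |R1

bond 2 →Sf1  (Sf1 fixes flow; stroke at Sf1)
bond 3 →J1  (C1: C, integral causality)
bond 0 →J2  (0-jn J1 has e-setter on 3)
bond 1 →J3  (J2 needs exactly one f-in)
bond 4 →R1  (J3: bond 1 brought effort, rest push out)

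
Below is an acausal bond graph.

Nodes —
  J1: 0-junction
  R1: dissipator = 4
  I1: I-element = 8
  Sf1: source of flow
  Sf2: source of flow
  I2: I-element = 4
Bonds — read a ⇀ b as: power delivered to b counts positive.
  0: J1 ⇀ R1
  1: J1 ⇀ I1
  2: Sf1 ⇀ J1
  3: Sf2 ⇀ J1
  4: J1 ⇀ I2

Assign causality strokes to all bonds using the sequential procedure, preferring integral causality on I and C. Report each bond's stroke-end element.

#2 stroke at Sf1  (Sf1 fixes flow; stroke at Sf1)
#3 stroke at Sf2  (source Sf2 imposes f)
#1 stroke at I1  (I1 outputs flow p/I1)
#4 stroke at I2  (I2: I, integral causality)
#0 stroke at J1  (closing 0-jn rule on J1)

b0 |J1
b1 |I1
b2 |Sf1
b3 |Sf2
b4 |I2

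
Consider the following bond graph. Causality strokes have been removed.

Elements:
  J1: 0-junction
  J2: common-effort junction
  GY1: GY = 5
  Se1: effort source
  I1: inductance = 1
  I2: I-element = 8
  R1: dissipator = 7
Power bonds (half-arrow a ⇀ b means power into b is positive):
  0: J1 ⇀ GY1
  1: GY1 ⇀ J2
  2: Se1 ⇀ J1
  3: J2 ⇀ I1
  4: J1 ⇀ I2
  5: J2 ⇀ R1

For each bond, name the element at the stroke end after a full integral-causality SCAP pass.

#2 |J1  (Se1 fixes effort; stroke away)
#0 |GY1  (J1: bond 2 brought effort, rest push out)
#4 |I2  (common-e at J1 fixed by 2)
#1 |GY1  (GY1 both-in/both-out from 0)
#3 |I1  (prefer integral on I1)
#5 |J2  (J2: last free bond brings effort in)

bond 0 |GY1
bond 1 |GY1
bond 2 |J1
bond 3 |I1
bond 4 |I2
bond 5 |J2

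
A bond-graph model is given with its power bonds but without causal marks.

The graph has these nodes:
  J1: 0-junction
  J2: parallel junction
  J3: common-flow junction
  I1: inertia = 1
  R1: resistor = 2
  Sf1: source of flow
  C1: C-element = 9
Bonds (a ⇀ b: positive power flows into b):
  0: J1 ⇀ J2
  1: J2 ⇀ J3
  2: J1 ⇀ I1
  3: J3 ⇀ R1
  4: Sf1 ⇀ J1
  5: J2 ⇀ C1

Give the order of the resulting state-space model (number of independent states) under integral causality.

#4 |Sf1  (Sf1 (Sf) sets flow on bond)
#2 |I1  (I1 integral (f out))
#0 |J1  (J1: last free bond brings effort in)
#5 |J2  (prefer integral on C1)
#1 |J3  (J2 effort already set via bond 5)
#3 |R1  (J3: last free bond brings flow in)

2  (C1, I1 all integral)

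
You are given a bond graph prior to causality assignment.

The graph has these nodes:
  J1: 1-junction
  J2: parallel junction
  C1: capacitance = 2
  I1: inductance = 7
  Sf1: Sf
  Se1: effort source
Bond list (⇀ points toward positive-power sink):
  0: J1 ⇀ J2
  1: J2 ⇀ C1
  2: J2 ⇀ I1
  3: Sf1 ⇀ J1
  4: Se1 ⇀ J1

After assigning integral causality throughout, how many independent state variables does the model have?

2  (C1, I1 all integral)

b3 stroke at Sf1  (Sf1 fixes flow; stroke at Sf1)
b4 stroke at J1  (Se1: effort source, stroke at far end)
b0 stroke at J1  (J1 flow already set via bond 3)
b1 stroke at J2  (prefer integral on C1)
b2 stroke at I1  (common-e at J2 fixed by 1)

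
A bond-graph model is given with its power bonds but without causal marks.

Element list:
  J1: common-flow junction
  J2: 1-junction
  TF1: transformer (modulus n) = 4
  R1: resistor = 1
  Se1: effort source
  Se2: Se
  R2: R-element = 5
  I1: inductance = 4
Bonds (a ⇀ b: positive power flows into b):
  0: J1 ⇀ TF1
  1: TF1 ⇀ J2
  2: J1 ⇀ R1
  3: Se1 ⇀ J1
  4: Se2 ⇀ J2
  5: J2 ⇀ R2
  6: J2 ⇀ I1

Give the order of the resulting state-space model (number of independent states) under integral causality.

bond 3 stroke at J1  (Se1 (Se) sets effort on bond)
bond 4 stroke at J2  (Se2: effort source, stroke at far end)
bond 6 stroke at I1  (prefer integral on I1)
bond 1 stroke at J2  (J2: bond 6 brought flow, rest push out)
bond 5 stroke at J2  (common-f at J2 fixed by 6)
bond 0 stroke at TF1  (TF1 one-in-one-out from 1)
bond 2 stroke at J1  (J1: bond 0 brought flow, rest push out)

1  (I1 all integral)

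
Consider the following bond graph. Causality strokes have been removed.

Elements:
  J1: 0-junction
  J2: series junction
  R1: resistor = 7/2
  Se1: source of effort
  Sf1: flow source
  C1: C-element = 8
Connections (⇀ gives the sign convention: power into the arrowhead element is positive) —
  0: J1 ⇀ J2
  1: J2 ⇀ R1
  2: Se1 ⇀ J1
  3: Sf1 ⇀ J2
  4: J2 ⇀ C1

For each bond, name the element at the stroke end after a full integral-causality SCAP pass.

bond 0 stroke→J2
bond 1 stroke→J2
bond 2 stroke→J1
bond 3 stroke→Sf1
bond 4 stroke→J2

bond 2 →J1  (Se1 fixes effort; stroke away)
bond 3 →Sf1  (Sf1: flow source, stroke at near end)
bond 0 →J2  (J1: bond 2 brought effort, rest push out)
bond 1 →J2  (common-f at J2 fixed by 3)
bond 4 →J2  (J2: bond 3 brought flow, rest push out)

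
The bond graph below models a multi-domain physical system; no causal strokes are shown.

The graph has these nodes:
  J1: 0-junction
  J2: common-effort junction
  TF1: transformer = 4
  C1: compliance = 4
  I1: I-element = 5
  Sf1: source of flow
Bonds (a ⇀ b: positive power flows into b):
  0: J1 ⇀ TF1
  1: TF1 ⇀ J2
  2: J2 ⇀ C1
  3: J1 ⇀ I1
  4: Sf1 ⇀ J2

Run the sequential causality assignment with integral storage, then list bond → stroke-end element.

#0 stroke→J1
#1 stroke→TF1
#2 stroke→J2
#3 stroke→I1
#4 stroke→Sf1

b4 |Sf1  (Sf1 (Sf) sets flow on bond)
b2 |J2  (C1 outputs effort q/C1)
b1 |TF1  (common-e at J2 fixed by 2)
b0 |J1  (TF1 one-in-one-out from 1)
b3 |I1  (common-e at J1 fixed by 0)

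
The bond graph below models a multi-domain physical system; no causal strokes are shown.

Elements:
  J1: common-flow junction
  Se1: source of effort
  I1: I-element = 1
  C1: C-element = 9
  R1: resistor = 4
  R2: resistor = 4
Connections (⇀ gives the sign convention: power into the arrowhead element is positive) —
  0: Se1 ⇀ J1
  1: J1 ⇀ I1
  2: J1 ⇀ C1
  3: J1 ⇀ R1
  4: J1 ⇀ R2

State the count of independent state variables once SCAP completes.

#0 stroke→J1  (source Se1 imposes e)
#1 stroke→I1  (I1: I, integral causality)
#2 stroke→J1  (J1: bond 1 brought flow, rest push out)
#3 stroke→J1  (J1 flow already set via bond 1)
#4 stroke→J1  (common-f at J1 fixed by 1)

2  (C1, I1 all integral)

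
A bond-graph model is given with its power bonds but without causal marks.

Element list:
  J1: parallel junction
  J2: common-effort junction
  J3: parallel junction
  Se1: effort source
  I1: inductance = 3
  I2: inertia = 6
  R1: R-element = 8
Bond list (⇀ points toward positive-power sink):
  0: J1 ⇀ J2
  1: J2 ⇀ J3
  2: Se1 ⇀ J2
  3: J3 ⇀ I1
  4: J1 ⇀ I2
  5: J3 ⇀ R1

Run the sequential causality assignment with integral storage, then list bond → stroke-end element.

b0 |J1
b1 |J3
b2 |J2
b3 |I1
b4 |I2
b5 |R1

#2 stroke→J2  (Se1 fixes effort; stroke away)
#0 stroke→J1  (0-jn J2 has e-setter on 2)
#1 stroke→J3  (common-e at J2 fixed by 2)
#3 stroke→I1  (J3: bond 1 brought effort, rest push out)
#5 stroke→R1  (J3 effort already set via bond 1)
#4 stroke→I2  (common-e at J1 fixed by 0)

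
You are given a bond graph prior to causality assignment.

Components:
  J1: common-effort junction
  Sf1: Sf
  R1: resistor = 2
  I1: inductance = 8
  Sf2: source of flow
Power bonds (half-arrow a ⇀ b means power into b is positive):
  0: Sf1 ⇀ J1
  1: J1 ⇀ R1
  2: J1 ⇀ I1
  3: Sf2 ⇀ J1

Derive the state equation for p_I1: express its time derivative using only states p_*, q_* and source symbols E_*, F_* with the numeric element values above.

dp_I1/dt = 2*F_Sf1 + 2*F_Sf2 - p_I1/4

β0 |Sf1  (source Sf1 imposes f)
β3 |Sf2  (Sf2: flow source, stroke at near end)
β2 |I1  (prefer integral on I1)
β1 |J1  (only one effort-in slot at J1)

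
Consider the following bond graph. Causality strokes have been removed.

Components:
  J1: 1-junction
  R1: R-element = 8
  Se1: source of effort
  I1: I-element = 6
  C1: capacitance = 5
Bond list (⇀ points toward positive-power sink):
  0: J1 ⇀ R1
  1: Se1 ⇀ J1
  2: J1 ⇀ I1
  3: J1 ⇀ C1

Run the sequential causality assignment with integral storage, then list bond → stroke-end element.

b1 stroke at J1  (source Se1 imposes e)
b2 stroke at I1  (prefer integral on I1)
b0 stroke at J1  (common-f at J1 fixed by 2)
b3 stroke at J1  (common-f at J1 fixed by 2)

β0 stroke→J1
β1 stroke→J1
β2 stroke→I1
β3 stroke→J1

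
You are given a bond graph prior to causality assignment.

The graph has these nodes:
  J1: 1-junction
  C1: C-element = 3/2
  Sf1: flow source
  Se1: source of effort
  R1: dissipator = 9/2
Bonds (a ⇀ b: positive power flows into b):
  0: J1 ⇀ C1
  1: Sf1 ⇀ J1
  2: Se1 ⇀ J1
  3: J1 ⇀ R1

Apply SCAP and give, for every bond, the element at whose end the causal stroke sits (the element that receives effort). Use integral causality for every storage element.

b0 stroke→J1
b1 stroke→Sf1
b2 stroke→J1
b3 stroke→J1

bond 1 →Sf1  (Sf1: flow source, stroke at near end)
bond 2 →J1  (source Se1 imposes e)
bond 0 →J1  (1-jn J1 has f-setter on 1)
bond 3 →J1  (J1 flow already set via bond 1)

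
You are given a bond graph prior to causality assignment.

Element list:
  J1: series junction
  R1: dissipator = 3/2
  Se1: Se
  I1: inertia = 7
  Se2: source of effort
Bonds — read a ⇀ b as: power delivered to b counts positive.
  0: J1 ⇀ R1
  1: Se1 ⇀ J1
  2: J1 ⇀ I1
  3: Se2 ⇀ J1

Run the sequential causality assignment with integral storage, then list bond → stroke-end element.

β0 stroke→J1
β1 stroke→J1
β2 stroke→I1
β3 stroke→J1

#1 stroke at J1  (Se1: effort source, stroke at far end)
#3 stroke at J1  (Se2: effort source, stroke at far end)
#2 stroke at I1  (I1 outputs flow p/I1)
#0 stroke at J1  (J1: bond 2 brought flow, rest push out)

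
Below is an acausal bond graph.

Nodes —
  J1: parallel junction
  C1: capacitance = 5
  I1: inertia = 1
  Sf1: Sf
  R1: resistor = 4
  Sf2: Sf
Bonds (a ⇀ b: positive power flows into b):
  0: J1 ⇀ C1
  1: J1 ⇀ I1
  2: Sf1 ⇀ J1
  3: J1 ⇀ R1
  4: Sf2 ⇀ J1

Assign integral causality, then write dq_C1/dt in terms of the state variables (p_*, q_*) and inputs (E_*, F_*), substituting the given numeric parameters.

dq_C1/dt = F_Sf1 + F_Sf2 - p_I1 - q_C1/20

β2 →Sf1  (source Sf1 imposes f)
β4 →Sf2  (source Sf2 imposes f)
β0 →J1  (C1 integral (e out))
β1 →I1  (0-jn J1 has e-setter on 0)
β3 →R1  (J1: bond 0 brought effort, rest push out)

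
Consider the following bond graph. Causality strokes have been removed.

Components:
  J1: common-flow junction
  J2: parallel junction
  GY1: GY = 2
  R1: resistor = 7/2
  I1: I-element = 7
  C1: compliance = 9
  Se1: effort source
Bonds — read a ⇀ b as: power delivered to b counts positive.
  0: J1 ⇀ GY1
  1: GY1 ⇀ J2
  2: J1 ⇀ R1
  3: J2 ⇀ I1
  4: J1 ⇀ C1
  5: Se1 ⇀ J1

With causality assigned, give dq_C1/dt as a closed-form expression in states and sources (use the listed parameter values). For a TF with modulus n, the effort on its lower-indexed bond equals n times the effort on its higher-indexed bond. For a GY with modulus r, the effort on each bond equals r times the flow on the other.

b5 |J1  (Se1 (Se) sets effort on bond)
b3 |I1  (I1 integral (f out))
b1 |J2  (closing 0-jn rule on J2)
b0 |J1  (through GY1, causality inverts; strokes same side of GY1)
b4 |J1  (C1 integral (e out))
b2 |R1  (closing 1-jn rule on J1)

dq_C1/dt = 2*E_Se1/7 - 4*p_I1/49 - 2*q_C1/63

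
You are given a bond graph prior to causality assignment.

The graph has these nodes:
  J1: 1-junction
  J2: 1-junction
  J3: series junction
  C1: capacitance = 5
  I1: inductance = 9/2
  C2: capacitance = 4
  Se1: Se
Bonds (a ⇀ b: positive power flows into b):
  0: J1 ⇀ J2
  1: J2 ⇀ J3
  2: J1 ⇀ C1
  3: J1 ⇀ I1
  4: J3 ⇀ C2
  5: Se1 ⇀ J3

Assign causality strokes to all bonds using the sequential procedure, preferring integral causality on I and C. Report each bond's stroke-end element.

bond 0 →J1
bond 1 →J2
bond 2 →J1
bond 3 →I1
bond 4 →J3
bond 5 →J3

bond 5 stroke at J3  (source Se1 imposes e)
bond 2 stroke at J1  (C1: C, integral causality)
bond 3 stroke at I1  (I1 outputs flow p/I1)
bond 0 stroke at J1  (J1: bond 3 brought flow, rest push out)
bond 1 stroke at J2  (1-jn J2 has f-setter on 0)
bond 4 stroke at J3  (common-f at J3 fixed by 1)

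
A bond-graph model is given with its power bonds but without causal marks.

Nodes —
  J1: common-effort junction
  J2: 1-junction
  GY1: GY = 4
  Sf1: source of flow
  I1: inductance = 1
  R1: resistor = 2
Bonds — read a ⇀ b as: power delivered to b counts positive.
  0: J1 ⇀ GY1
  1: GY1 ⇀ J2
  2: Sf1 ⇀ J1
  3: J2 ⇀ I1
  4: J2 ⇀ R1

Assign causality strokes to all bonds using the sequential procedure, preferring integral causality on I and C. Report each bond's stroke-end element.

β0 →J1
β1 →J2
β2 →Sf1
β3 →I1
β4 →J2

b2 stroke→Sf1  (Sf1: flow source, stroke at near end)
b0 stroke→J1  (J1 needs exactly one e-in)
b1 stroke→J2  (GY1 both-in/both-out from 0)
b3 stroke→I1  (I1 integral (f out))
b4 stroke→J2  (1-jn J2 has f-setter on 3)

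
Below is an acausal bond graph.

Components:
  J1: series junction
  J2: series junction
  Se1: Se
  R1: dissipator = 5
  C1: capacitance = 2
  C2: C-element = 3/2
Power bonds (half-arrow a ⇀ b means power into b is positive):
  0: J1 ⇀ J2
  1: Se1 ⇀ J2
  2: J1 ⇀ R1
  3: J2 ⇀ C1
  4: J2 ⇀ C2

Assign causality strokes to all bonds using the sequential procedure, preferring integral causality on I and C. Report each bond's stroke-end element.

b0 stroke at J1
b1 stroke at J2
b2 stroke at R1
b3 stroke at J2
b4 stroke at J2

bond 1 →J2  (source Se1 imposes e)
bond 3 →J2  (C1: C, integral causality)
bond 4 →J2  (prefer integral on C2)
bond 0 →J1  (J2 needs exactly one f-in)
bond 2 →R1  (J1: last free bond brings flow in)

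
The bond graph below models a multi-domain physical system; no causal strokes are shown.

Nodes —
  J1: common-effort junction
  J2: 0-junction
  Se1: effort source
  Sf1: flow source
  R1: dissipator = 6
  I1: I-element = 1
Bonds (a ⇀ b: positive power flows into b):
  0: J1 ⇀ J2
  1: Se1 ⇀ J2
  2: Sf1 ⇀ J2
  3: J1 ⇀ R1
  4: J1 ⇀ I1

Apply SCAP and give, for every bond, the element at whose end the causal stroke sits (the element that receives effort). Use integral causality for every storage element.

#1 |J2  (Se1 fixes effort; stroke away)
#2 |Sf1  (Sf1 (Sf) sets flow on bond)
#0 |J1  (common-e at J2 fixed by 1)
#3 |R1  (J1: bond 0 brought effort, rest push out)
#4 |I1  (common-e at J1 fixed by 0)

bond 0 stroke→J1
bond 1 stroke→J2
bond 2 stroke→Sf1
bond 3 stroke→R1
bond 4 stroke→I1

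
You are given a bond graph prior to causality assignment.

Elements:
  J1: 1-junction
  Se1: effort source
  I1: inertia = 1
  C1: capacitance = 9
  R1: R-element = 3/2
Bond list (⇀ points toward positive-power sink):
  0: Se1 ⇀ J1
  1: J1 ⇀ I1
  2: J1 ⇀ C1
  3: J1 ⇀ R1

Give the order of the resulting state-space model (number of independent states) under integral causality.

2  (C1, I1 all integral)

#0 →J1  (Se1 fixes effort; stroke away)
#1 →I1  (I1 outputs flow p/I1)
#2 →J1  (J1 flow already set via bond 1)
#3 →J1  (1-jn J1 has f-setter on 1)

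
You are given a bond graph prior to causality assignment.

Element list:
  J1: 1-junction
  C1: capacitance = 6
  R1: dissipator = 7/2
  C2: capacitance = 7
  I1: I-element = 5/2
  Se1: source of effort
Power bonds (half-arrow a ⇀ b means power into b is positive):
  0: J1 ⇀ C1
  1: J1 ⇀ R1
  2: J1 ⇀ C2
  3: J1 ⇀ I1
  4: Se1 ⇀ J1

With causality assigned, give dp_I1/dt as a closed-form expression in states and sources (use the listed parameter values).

#4 stroke at J1  (Se1 fixes effort; stroke away)
#0 stroke at J1  (C1 outputs effort q/C1)
#2 stroke at J1  (prefer integral on C2)
#3 stroke at I1  (I1 outputs flow p/I1)
#1 stroke at J1  (J1 flow already set via bond 3)

dp_I1/dt = E_Se1 - 7*p_I1/5 - q_C1/6 - q_C2/7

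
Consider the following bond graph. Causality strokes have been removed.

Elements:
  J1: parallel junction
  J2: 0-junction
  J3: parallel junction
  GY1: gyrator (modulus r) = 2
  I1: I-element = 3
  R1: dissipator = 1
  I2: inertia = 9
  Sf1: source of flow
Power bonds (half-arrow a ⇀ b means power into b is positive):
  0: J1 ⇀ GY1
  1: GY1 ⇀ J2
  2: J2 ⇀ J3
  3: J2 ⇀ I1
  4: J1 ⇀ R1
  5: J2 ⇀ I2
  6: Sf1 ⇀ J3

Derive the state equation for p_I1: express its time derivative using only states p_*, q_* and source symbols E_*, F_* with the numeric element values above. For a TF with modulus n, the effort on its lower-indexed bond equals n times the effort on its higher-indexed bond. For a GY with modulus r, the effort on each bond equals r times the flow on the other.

dp_I1/dt = 4*F_Sf1 - 4*p_I1/3 - 4*p_I2/9

β6 stroke at Sf1  (Sf1 (Sf) sets flow on bond)
β2 stroke at J3  (closing 0-jn rule on J3)
β3 stroke at I1  (I1 integral (f out))
β5 stroke at I2  (I2 integral (f out))
β1 stroke at J2  (J2 needs exactly one e-in)
β0 stroke at J1  (GY1 both-in/both-out from 1)
β4 stroke at R1  (common-e at J1 fixed by 0)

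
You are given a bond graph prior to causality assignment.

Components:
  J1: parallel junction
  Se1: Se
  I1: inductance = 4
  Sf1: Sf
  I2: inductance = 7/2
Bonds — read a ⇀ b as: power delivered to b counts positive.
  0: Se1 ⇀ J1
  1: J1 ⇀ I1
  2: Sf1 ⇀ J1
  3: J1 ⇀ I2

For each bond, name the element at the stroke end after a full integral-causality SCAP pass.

β0 |J1
β1 |I1
β2 |Sf1
β3 |I2

β0 stroke at J1  (Se1 fixes effort; stroke away)
β2 stroke at Sf1  (Sf1 (Sf) sets flow on bond)
β1 stroke at I1  (0-jn J1 has e-setter on 0)
β3 stroke at I2  (J1 effort already set via bond 0)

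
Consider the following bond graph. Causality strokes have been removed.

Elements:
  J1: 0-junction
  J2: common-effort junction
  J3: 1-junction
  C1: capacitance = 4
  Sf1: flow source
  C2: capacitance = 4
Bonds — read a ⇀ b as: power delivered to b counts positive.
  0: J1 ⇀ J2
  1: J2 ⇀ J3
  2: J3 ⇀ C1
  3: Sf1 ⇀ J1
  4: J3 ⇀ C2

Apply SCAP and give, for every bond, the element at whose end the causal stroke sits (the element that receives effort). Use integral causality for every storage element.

bond 0 stroke→J1
bond 1 stroke→J2
bond 2 stroke→J3
bond 3 stroke→Sf1
bond 4 stroke→J3

bond 3 stroke→Sf1  (Sf1 (Sf) sets flow on bond)
bond 0 stroke→J1  (only one effort-in slot at J1)
bond 1 stroke→J2  (closing 0-jn rule on J2)
bond 2 stroke→J3  (common-f at J3 fixed by 1)
bond 4 stroke→J3  (J3 flow already set via bond 1)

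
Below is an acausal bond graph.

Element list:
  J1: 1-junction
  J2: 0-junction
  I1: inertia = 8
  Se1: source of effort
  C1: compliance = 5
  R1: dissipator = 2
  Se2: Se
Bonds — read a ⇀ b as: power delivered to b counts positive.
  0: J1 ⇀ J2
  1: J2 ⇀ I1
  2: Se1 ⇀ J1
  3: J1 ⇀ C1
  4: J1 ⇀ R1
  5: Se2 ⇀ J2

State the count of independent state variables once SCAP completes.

2  (C1, I1 all integral)

β2 stroke at J1  (Se1 (Se) sets effort on bond)
β5 stroke at J2  (Se2: effort source, stroke at far end)
β0 stroke at J1  (0-jn J2 has e-setter on 5)
β1 stroke at I1  (common-e at J2 fixed by 5)
β3 stroke at J1  (prefer integral on C1)
β4 stroke at R1  (only one flow-in slot at J1)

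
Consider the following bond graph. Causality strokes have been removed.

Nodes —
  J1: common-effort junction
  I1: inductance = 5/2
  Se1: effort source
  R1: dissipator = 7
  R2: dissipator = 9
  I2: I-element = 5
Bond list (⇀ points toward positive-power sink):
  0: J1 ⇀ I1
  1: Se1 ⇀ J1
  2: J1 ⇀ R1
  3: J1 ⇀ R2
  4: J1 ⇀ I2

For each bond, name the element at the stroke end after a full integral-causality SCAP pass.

bond 1 →J1  (Se1: effort source, stroke at far end)
bond 0 →I1  (J1: bond 1 brought effort, rest push out)
bond 2 →R1  (J1 effort already set via bond 1)
bond 3 →R2  (J1: bond 1 brought effort, rest push out)
bond 4 →I2  (0-jn J1 has e-setter on 1)

#0 →I1
#1 →J1
#2 →R1
#3 →R2
#4 →I2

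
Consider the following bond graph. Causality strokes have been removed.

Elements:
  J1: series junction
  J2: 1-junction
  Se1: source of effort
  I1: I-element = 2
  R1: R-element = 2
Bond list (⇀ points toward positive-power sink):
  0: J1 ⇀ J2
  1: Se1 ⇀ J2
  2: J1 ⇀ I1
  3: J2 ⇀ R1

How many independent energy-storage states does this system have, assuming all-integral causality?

β1 stroke at J2  (source Se1 imposes e)
β2 stroke at I1  (prefer integral on I1)
β0 stroke at J1  (1-jn J1 has f-setter on 2)
β3 stroke at J2  (common-f at J2 fixed by 0)

1  (I1 all integral)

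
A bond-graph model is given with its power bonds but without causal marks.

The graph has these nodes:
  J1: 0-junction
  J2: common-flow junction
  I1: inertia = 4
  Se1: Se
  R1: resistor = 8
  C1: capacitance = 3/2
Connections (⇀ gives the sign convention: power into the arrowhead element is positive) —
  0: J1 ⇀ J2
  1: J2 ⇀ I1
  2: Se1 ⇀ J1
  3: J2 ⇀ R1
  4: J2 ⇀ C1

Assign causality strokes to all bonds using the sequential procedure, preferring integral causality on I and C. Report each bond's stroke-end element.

β0 |J2
β1 |I1
β2 |J1
β3 |J2
β4 |J2

β2 stroke→J1  (Se1: effort source, stroke at far end)
β0 stroke→J2  (J1 effort already set via bond 2)
β1 stroke→I1  (I1: I, integral causality)
β3 stroke→J2  (J2: bond 1 brought flow, rest push out)
β4 stroke→J2  (J2 flow already set via bond 1)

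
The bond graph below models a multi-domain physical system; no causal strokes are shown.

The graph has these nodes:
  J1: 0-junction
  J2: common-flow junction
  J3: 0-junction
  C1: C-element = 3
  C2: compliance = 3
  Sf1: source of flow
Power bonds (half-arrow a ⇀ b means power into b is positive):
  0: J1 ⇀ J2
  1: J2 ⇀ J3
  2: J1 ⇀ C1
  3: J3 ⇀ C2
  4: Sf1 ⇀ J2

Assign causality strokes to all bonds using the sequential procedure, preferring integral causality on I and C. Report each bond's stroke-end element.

β4 stroke at Sf1  (Sf1: flow source, stroke at near end)
β0 stroke at J2  (J2 flow already set via bond 4)
β1 stroke at J2  (J2: bond 4 brought flow, rest push out)
β3 stroke at J3  (only one effort-in slot at J3)
β2 stroke at J1  (closing 0-jn rule on J1)

bond 0 |J2
bond 1 |J2
bond 2 |J1
bond 3 |J3
bond 4 |Sf1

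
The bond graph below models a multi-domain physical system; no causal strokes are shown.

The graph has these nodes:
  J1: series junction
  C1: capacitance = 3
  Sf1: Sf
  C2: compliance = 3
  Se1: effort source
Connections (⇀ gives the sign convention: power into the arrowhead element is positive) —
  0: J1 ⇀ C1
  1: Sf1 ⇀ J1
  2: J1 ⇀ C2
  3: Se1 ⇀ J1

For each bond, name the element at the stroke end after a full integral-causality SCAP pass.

bond 1 stroke at Sf1  (Sf1 (Sf) sets flow on bond)
bond 3 stroke at J1  (Se1: effort source, stroke at far end)
bond 0 stroke at J1  (1-jn J1 has f-setter on 1)
bond 2 stroke at J1  (J1 flow already set via bond 1)

b0 stroke→J1
b1 stroke→Sf1
b2 stroke→J1
b3 stroke→J1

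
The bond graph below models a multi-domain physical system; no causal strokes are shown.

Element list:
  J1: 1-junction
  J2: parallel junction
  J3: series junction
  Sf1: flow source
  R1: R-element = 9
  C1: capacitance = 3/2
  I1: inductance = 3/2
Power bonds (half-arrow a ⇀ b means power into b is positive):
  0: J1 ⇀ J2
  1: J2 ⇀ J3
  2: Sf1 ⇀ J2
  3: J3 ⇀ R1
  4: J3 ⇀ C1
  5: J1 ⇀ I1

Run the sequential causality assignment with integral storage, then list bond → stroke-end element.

#0 →J1
#1 →J2
#2 →Sf1
#3 →J3
#4 →J3
#5 →I1

#2 stroke at Sf1  (Sf1: flow source, stroke at near end)
#4 stroke at J3  (prefer integral on C1)
#5 stroke at I1  (I1: I, integral causality)
#0 stroke at J1  (common-f at J1 fixed by 5)
#1 stroke at J2  (J2 needs exactly one e-in)
#3 stroke at J3  (1-jn J3 has f-setter on 1)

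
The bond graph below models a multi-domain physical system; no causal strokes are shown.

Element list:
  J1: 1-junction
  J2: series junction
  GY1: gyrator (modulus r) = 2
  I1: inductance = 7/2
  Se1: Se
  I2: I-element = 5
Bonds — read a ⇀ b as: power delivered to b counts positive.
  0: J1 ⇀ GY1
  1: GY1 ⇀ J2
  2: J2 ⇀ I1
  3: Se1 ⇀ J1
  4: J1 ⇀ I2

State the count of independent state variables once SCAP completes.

b3 stroke at J1  (Se1: effort source, stroke at far end)
b2 stroke at I1  (I1 outputs flow p/I1)
b1 stroke at J2  (J2 flow already set via bond 2)
b0 stroke at J1  (GY GY1: same side as bond 1)
b4 stroke at I2  (J1 needs exactly one f-in)

2  (I1, I2 all integral)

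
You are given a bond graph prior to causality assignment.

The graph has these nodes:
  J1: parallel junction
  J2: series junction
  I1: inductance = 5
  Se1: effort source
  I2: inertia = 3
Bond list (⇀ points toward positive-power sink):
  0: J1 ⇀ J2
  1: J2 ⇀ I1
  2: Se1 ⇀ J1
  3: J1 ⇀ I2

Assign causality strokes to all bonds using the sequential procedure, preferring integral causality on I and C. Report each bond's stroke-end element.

bond 0 stroke→J2
bond 1 stroke→I1
bond 2 stroke→J1
bond 3 stroke→I2

b2 stroke at J1  (source Se1 imposes e)
b0 stroke at J2  (J1: bond 2 brought effort, rest push out)
b3 stroke at I2  (J1 effort already set via bond 2)
b1 stroke at I1  (only one flow-in slot at J2)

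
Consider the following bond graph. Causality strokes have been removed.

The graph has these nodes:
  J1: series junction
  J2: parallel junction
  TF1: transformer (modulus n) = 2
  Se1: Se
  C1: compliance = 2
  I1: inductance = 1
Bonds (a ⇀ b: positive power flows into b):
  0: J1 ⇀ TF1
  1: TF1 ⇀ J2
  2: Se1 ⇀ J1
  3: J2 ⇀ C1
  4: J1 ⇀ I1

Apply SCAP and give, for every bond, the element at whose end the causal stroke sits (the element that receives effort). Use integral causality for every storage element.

b0 →J1
b1 →TF1
b2 →J1
b3 →J2
b4 →I1

bond 2 stroke at J1  (source Se1 imposes e)
bond 3 stroke at J2  (C1: C, integral causality)
bond 1 stroke at TF1  (J2: bond 3 brought effort, rest push out)
bond 0 stroke at J1  (through TF1, causality passes straight; one stroke at TF1)
bond 4 stroke at I1  (J1 needs exactly one f-in)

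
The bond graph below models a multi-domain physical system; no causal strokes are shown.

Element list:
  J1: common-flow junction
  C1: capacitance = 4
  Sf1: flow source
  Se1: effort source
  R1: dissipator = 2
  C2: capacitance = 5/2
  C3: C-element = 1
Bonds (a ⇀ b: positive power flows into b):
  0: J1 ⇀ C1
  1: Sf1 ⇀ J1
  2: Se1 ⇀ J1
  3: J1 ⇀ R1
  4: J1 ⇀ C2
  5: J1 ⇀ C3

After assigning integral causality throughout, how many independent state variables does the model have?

3  (C1, C2, C3 all integral)

β1 |Sf1  (Sf1 fixes flow; stroke at Sf1)
β2 |J1  (Se1 (Se) sets effort on bond)
β0 |J1  (J1: bond 1 brought flow, rest push out)
β3 |J1  (1-jn J1 has f-setter on 1)
β4 |J1  (1-jn J1 has f-setter on 1)
β5 |J1  (J1 flow already set via bond 1)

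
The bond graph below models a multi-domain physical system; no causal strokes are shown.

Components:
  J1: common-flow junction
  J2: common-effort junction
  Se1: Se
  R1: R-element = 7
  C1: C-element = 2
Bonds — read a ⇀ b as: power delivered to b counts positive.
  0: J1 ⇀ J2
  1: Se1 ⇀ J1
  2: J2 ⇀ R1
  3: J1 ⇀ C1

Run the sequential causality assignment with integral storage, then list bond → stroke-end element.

#1 stroke→J1  (Se1: effort source, stroke at far end)
#3 stroke→J1  (C1 integral (e out))
#0 stroke→J2  (J1: last free bond brings flow in)
#2 stroke→R1  (J2 effort already set via bond 0)

bond 0 stroke→J2
bond 1 stroke→J1
bond 2 stroke→R1
bond 3 stroke→J1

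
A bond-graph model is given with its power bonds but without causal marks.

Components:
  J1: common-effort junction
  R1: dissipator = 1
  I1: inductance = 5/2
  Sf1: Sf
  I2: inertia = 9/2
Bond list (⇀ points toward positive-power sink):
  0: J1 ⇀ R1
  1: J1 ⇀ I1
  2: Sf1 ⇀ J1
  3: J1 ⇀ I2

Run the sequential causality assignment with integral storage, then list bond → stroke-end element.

#2 →Sf1  (Sf1 fixes flow; stroke at Sf1)
#1 →I1  (I1 integral (f out))
#3 →I2  (prefer integral on I2)
#0 →J1  (J1: last free bond brings effort in)

b0 →J1
b1 →I1
b2 →Sf1
b3 →I2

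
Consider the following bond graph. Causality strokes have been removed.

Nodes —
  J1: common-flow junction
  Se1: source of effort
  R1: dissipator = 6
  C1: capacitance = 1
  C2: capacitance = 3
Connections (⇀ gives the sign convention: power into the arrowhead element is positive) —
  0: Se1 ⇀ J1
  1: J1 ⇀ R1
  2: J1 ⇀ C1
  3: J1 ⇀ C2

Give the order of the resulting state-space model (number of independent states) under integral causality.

2  (C1, C2 all integral)

bond 0 stroke→J1  (Se1: effort source, stroke at far end)
bond 2 stroke→J1  (C1 outputs effort q/C1)
bond 3 stroke→J1  (C2 integral (e out))
bond 1 stroke→R1  (only one flow-in slot at J1)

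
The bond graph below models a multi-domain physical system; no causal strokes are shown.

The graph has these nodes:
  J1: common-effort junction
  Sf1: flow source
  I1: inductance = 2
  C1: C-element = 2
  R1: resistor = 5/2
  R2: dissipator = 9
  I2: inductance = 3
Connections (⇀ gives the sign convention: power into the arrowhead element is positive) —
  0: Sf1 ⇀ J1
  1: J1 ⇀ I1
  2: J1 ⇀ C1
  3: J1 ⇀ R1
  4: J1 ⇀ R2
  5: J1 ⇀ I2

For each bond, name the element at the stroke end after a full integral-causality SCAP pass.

#0 |Sf1  (Sf1: flow source, stroke at near end)
#1 |I1  (I1: I, integral causality)
#2 |J1  (C1: C, integral causality)
#3 |R1  (0-jn J1 has e-setter on 2)
#4 |R2  (0-jn J1 has e-setter on 2)
#5 |I2  (0-jn J1 has e-setter on 2)

b0 stroke→Sf1
b1 stroke→I1
b2 stroke→J1
b3 stroke→R1
b4 stroke→R2
b5 stroke→I2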